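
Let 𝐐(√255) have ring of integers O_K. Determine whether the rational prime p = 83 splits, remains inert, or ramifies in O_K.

Since 255 ≢ 1 mod 4, the ring of integers is ℤ[√255] with discriminant 4·255 = 1020.
disc(K) = 1020 is not divisible by 83; 83 is unramified.
Legendre symbol by Euler's criterion: (255/83) ≡ 255^41 ≡ 82 (mod 83), i.e. (255/83) = -1.
d is a non-residue mod p, hence 83 remains inert in O_K.

inert — (83) stays prime in O_K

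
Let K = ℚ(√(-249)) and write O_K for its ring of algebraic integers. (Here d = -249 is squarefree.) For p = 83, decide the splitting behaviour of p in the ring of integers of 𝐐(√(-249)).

ramified

-249 mod 4 = 3, hence disc K = 4·(-249) = -996 and O_K = ℤ[√-249].
disc(K) = -996 = 83·(-12), so p = 83 is ramified.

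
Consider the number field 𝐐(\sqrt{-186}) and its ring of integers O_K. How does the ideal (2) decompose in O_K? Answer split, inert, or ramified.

d = -186 ≡ 2 (mod 4), so O_K = ℤ[√-186] and disc(K) = 4d = -744.
Ramification test: 2 | -744. The prime 2 ramifies in K.

p ramifies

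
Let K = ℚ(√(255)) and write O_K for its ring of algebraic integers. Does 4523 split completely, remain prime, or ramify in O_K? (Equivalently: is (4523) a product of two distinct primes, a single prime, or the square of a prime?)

p is inert

255 mod 4 = 3, hence disc K = 4·255 = 1020 and O_K = ℤ[√255].
disc(K) = 1020 is not divisible by 4523; 4523 is unramified.
(255/4523) = 255^2261 mod 4523 = 4522, giving Legendre symbol -1.
(255/4523) = -1, so 4523 is inert.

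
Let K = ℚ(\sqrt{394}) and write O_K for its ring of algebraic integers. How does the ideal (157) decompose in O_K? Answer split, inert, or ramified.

Since 394 ≢ 1 mod 4, the ring of integers is ℤ[√394] with discriminant 4·394 = 1576.
disc(K) = 1576 is not divisible by 157; 157 is unramified.
Euler's criterion: 394^78 mod 157 = 156. Thus (394|157) = -1.
d is a non-residue mod p, hence 157 remains inert in O_K.

inert — (157) stays prime in O_K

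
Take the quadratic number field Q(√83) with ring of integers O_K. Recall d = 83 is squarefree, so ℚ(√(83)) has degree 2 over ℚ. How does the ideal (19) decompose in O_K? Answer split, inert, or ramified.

83 mod 4 = 3, hence disc K = 4·83 = 332 and O_K = ℤ[√83].
disc(K) = 332 is not divisible by 19; 19 is unramified.
Legendre symbol by Euler's criterion: (83/19) ≡ 83^9 ≡ 1 (mod 19), i.e. (83/19) = 1.
Legendre symbol 1 ⇒ 19 is split.

19 splits in O_K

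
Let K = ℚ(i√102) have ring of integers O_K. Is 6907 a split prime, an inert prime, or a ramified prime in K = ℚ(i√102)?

6907 splits in O_K

d = -102 ≡ 2 (mod 4), so O_K = ℤ[√-102] and disc(K) = 4d = -408.
disc(K) = -408 is not divisible by 6907; 6907 is unramified.
Euler's criterion: (-102)^3453 mod 6907 = 1. Thus (-102|6907) = 1.
d is a quadratic residue mod p, hence 6907 splits in O_K.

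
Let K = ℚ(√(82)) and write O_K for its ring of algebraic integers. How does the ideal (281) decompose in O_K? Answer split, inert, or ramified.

Since 82 ≢ 1 mod 4, the ring of integers is ℤ[√82] with discriminant 4·82 = 328.
Since gcd(281, 328) = 1 the prime 281 does not ramify.
Euler's criterion: 82^140 mod 281 = 280. Thus (82|281) = -1.
d is a non-residue mod p, hence 281 remains inert in O_K.

281 remains inert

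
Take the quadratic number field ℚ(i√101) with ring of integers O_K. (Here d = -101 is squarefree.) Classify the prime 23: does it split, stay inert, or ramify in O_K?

inert

-101 mod 4 = 3, hence disc K = 4·(-101) = -404 and O_K = ℤ[√-101].
disc(K) = -404 is not divisible by 23; 23 is unramified.
(-101/23) = 14^11 mod 23 = 22, giving Legendre symbol -1.
d is a non-residue mod p, hence 23 remains inert in O_K.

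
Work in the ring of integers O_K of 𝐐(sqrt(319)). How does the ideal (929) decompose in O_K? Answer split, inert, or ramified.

d = 319 ≡ 3 (mod 4), so O_K = ℤ[√319] and disc(K) = 4d = 1276.
929 ∤ 1276, so 929 is unramified.
(319/929) = 319^464 mod 929 = 1, giving Legendre symbol 1.
d is a quadratic residue mod p, hence 929 splits in O_K.

split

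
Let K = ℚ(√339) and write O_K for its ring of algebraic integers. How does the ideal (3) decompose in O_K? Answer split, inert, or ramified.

d = 339 ≡ 3 (mod 4), so O_K = ℤ[√339] and disc(K) = 4d = 1356.
disc(K) = 1356 = 3·452, so p = 3 is ramified.

ramified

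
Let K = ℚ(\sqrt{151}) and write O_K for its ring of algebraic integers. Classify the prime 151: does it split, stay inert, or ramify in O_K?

151 is ramified

d = 151 ≡ 3 (mod 4), so O_K = ℤ[√151] and disc(K) = 4d = 604.
151 divides disc(K) = 604, so 151 ramifies.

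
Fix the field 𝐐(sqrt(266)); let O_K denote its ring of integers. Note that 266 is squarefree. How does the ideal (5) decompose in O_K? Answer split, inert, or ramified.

split

266 mod 4 = 2, hence disc K = 4·266 = 1064 and O_K = ℤ[√266].
Since gcd(5, 1064) = 1 the prime 5 does not ramify.
Legendre symbol by Euler's criterion: (266/5) ≡ 266^2 ≡ 1 (mod 5), i.e. (266/5) = 1.
Legendre symbol 1 ⇒ 5 is split.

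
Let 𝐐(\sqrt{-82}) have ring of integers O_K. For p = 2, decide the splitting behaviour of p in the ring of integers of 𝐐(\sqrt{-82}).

ramified — (2) = 𝔭²

d = -82 ≡ 2 (mod 4), so O_K = ℤ[√-82] and disc(K) = 4d = -328.
disc(K) = -328 = 2·(-164), so p = 2 is ramified.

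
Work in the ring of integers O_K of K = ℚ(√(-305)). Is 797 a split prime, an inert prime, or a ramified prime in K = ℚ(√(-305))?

d = -305 ≡ 3 (mod 4), so O_K = ℤ[√-305] and disc(K) = 4d = -1220.
797 ∤ -1220, so 797 is unramified.
Euler's criterion: (-305)^398 mod 797 = 796. Thus (-305|797) = -1.
(-305/797) = -1, so 797 is inert.

remains prime (inert)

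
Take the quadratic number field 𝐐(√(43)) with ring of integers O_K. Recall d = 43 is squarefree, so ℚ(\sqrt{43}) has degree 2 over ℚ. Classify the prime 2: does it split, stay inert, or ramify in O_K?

p ramifies

43 mod 4 = 3, hence disc K = 4·43 = 172 and O_K = ℤ[√43].
Ramification test: 2 | 172. The prime 2 ramifies in K.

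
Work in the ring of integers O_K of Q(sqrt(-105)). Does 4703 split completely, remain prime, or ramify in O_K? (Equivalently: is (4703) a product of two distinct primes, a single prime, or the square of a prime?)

-105 mod 4 = 3, hence disc K = 4·(-105) = -420 and O_K = ℤ[√-105].
Since gcd(4703, -420) = 1 the prime 4703 does not ramify.
Compute (-105/4703) via Euler: 4598^((4703-1)/2) mod 4703 = 1, so (-105/4703) = 1.
(-105/4703) = 1, so 4703 splits.

split — (4703) = 𝔭₁𝔭₂ with 𝔭₁ ≠ 𝔭₂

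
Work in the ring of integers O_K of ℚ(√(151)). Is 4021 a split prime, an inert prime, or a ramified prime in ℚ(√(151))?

151 mod 4 = 3, hence disc K = 4·151 = 604 and O_K = ℤ[√151].
Since gcd(4021, 604) = 1 the prime 4021 does not ramify.
Compute (151/4021) via Euler: 151^((4021-1)/2) mod 4021 = 1, so (151/4021) = 1.
(151/4021) = 1, so 4021 splits.

4021 splits in O_K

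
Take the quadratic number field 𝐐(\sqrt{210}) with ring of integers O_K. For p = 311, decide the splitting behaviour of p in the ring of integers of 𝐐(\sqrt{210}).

Since 210 ≢ 1 mod 4, the ring of integers is ℤ[√210] with discriminant 4·210 = 840.
disc(K) = 840 is not divisible by 311; 311 is unramified.
Euler's criterion: 210^155 mod 311 = 1. Thus (210|311) = 1.
Legendre symbol 1 ⇒ 311 is split.

split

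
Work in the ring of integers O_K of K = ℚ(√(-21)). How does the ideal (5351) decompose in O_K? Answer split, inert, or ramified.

Since -21 ≢ 1 mod 4, the ring of integers is ℤ[√-21] with discriminant 4·(-21) = -84.
5351 ∤ -84, so 5351 is unramified.
Legendre symbol by Euler's criterion: (-21/5351) ≡ (-21)^2675 ≡ 5350 (mod 5351), i.e. (-21/5351) = -1.
Legendre symbol -1 ⇒ 5351 is inert.

5351 remains inert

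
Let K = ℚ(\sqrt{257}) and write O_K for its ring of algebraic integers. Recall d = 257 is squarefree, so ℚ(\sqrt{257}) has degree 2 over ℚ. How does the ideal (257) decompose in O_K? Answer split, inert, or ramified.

257 mod 4 = 1, hence disc K = 257 and O_K = ℤ[(1+√257)/2].
Ramification test: 257 | 257. The prime 257 ramifies in K.

ramified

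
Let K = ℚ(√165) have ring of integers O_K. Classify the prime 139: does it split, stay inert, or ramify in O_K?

p is inert

165 mod 4 = 1, hence disc K = 165 and O_K = ℤ[(1+√165)/2].
Since gcd(139, 165) = 1 the prime 139 does not ramify.
Compute (165/139) via Euler: 26^((139-1)/2) mod 139 = 138, so (165/139) = -1.
(165/139) = -1, so 139 is inert.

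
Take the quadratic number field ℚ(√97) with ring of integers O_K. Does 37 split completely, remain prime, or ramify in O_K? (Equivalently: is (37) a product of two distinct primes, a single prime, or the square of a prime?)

d = 97 ≡ 1 (mod 4), so O_K = ℤ[(1+√97)/2] and disc(K) = d = 97.
disc(K) = 97 is not divisible by 37; 37 is unramified.
Compute (97/37) via Euler: 23^((37-1)/2) mod 37 = 36, so (97/37) = -1.
(97/37) = -1, so 37 is inert.

inert — (37) stays prime in O_K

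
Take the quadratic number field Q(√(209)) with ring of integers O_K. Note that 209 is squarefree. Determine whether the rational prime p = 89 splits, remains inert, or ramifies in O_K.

Since 209 ≡ 1 mod 4, the ring of integers is ℤ[(1+√209)/2] with discriminant 209.
Since gcd(89, 209) = 1 the prime 89 does not ramify.
Euler's criterion: 209^44 mod 89 = 88. Thus (209|89) = -1.
d is a non-residue mod p, hence 89 remains inert in O_K.

p is inert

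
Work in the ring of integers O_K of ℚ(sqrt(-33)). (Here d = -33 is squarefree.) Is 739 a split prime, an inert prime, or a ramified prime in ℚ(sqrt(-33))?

d = -33 ≡ 3 (mod 4), so O_K = ℤ[√-33] and disc(K) = 4d = -132.
739 ∤ -132, so 739 is unramified.
Euler's criterion: (-33)^369 mod 739 = 1. Thus (-33|739) = 1.
Legendre symbol 1 ⇒ 739 is split.

p splits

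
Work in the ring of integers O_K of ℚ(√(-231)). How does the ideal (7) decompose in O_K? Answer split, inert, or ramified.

ramified — (7) = 𝔭²

-231 mod 4 = 1, hence disc K = -231 and O_K = ℤ[(1+√-231)/2].
disc(K) = -231 = 7·(-33), so p = 7 is ramified.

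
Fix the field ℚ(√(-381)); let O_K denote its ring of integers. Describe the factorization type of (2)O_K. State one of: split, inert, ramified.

2 is ramified

Since -381 ≢ 1 mod 4, the ring of integers is ℤ[√-381] with discriminant 4·(-381) = -1524.
Ramification test: 2 | -1524. The prime 2 ramifies in K.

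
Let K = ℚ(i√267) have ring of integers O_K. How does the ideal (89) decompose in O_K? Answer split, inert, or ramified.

-267 mod 4 = 1, hence disc K = -267 and O_K = ℤ[(1+√-267)/2].
89 divides disc(K) = -267, so 89 ramifies.

89 is ramified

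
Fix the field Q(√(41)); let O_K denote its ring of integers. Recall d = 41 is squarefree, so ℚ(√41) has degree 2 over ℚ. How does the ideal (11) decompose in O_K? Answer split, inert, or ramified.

inert — (11) stays prime in O_K

41 mod 4 = 1, hence disc K = 41 and O_K = ℤ[(1+√41)/2].
disc(K) = 41 is not divisible by 11; 11 is unramified.
Euler's criterion: 41^5 mod 11 = 10. Thus (41|11) = -1.
(41/11) = -1, so 11 is inert.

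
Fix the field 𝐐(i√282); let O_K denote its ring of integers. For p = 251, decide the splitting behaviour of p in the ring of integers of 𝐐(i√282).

Since -282 ≢ 1 mod 4, the ring of integers is ℤ[√-282] with discriminant 4·(-282) = -1128.
251 ∤ -1128, so 251 is unramified.
(-282/251) = 220^125 mod 251 = 250, giving Legendre symbol -1.
Legendre symbol -1 ⇒ 251 is inert.

inert — (251) stays prime in O_K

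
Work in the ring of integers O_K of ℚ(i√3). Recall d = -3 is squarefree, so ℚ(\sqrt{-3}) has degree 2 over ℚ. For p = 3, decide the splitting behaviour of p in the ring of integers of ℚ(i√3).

ramified

Since -3 ≡ 1 mod 4, the ring of integers is ℤ[(1+√-3)/2] with discriminant -3.
disc(K) = -3 = 3·(-1), so p = 3 is ramified.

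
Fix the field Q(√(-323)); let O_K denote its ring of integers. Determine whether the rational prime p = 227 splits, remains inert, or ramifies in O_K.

split — (227) = 𝔭₁𝔭₂ with 𝔭₁ ≠ 𝔭₂

-323 mod 4 = 1, hence disc K = -323 and O_K = ℤ[(1+√-323)/2].
227 ∤ -323, so 227 is unramified.
Euler's criterion: (-323)^113 mod 227 = 1. Thus (-323|227) = 1.
Legendre symbol 1 ⇒ 227 is split.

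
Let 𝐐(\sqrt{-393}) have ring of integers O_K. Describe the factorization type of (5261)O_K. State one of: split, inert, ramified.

d = -393 ≡ 3 (mod 4), so O_K = ℤ[√-393] and disc(K) = 4d = -1572.
Since gcd(5261, -1572) = 1 the prime 5261 does not ramify.
Legendre symbol by Euler's criterion: (-393/5261) ≡ (-393)^2630 ≡ 5260 (mod 5261), i.e. (-393/5261) = -1.
d is a non-residue mod p, hence 5261 remains inert in O_K.

p is inert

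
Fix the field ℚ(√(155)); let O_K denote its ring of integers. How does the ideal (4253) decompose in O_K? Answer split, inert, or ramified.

Since 155 ≢ 1 mod 4, the ring of integers is ℤ[√155] with discriminant 4·155 = 620.
disc(K) = 620 is not divisible by 4253; 4253 is unramified.
Euler's criterion: 155^2126 mod 4253 = 1. Thus (155|4253) = 1.
(155/4253) = 1, so 4253 splits.

splits completely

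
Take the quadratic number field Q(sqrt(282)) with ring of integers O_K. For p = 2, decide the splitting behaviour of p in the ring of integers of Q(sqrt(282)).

2 is ramified

282 mod 4 = 2, hence disc K = 4·282 = 1128 and O_K = ℤ[√282].
Ramification test: 2 | 1128. The prime 2 ramifies in K.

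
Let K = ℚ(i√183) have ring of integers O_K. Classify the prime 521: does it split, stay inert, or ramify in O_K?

split — (521) = 𝔭₁𝔭₂ with 𝔭₁ ≠ 𝔭₂

-183 mod 4 = 1, hence disc K = -183 and O_K = ℤ[(1+√-183)/2].
disc(K) = -183 is not divisible by 521; 521 is unramified.
Compute (-183/521) via Euler: 338^((521-1)/2) mod 521 = 1, so (-183/521) = 1.
Legendre symbol 1 ⇒ 521 is split.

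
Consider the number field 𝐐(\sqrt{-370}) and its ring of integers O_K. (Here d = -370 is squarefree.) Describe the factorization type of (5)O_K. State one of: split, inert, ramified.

-370 mod 4 = 2, hence disc K = 4·(-370) = -1480 and O_K = ℤ[√-370].
Ramification test: 5 | -1480. The prime 5 ramifies in K.

ramified — (5) = 𝔭²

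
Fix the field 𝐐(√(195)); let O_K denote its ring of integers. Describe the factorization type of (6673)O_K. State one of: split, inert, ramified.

inert

195 mod 4 = 3, hence disc K = 4·195 = 780 and O_K = ℤ[√195].
disc(K) = 780 is not divisible by 6673; 6673 is unramified.
Legendre symbol by Euler's criterion: (195/6673) ≡ 195^3336 ≡ 6672 (mod 6673), i.e. (195/6673) = -1.
Legendre symbol -1 ⇒ 6673 is inert.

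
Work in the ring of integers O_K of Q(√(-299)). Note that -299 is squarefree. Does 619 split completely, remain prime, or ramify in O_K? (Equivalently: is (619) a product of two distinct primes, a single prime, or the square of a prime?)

-299 mod 4 = 1, hence disc K = -299 and O_K = ℤ[(1+√-299)/2].
Since gcd(619, -299) = 1 the prime 619 does not ramify.
Euler's criterion: (-299)^309 mod 619 = 1. Thus (-299|619) = 1.
d is a quadratic residue mod p, hence 619 splits in O_K.

619 splits in O_K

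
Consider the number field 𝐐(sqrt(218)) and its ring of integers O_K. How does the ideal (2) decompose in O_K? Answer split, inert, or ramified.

ramified — (2) = 𝔭²

d = 218 ≡ 2 (mod 4), so O_K = ℤ[√218] and disc(K) = 4d = 872.
disc(K) = 872 = 2·436, so p = 2 is ramified.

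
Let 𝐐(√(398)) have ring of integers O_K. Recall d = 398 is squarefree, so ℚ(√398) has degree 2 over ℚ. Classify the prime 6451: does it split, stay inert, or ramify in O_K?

Since 398 ≢ 1 mod 4, the ring of integers is ℤ[√398] with discriminant 4·398 = 1592.
6451 ∤ 1592, so 6451 is unramified.
(398/6451) = 398^3225 mod 6451 = 6450, giving Legendre symbol -1.
(398/6451) = -1, so 6451 is inert.

inert — (6451) stays prime in O_K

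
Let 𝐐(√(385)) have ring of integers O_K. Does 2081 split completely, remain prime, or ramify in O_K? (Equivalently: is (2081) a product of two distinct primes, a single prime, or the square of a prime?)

p is inert

385 mod 4 = 1, hence disc K = 385 and O_K = ℤ[(1+√385)/2].
2081 ∤ 385, so 2081 is unramified.
Legendre symbol by Euler's criterion: (385/2081) ≡ 385^1040 ≡ 2080 (mod 2081), i.e. (385/2081) = -1.
d is a non-residue mod p, hence 2081 remains inert in O_K.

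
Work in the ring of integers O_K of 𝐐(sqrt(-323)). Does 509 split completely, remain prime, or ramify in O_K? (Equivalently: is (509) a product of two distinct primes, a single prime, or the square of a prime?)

509 remains inert

-323 mod 4 = 1, hence disc K = -323 and O_K = ℤ[(1+√-323)/2].
Since gcd(509, -323) = 1 the prime 509 does not ramify.
Compute (-323/509) via Euler: 186^((509-1)/2) mod 509 = 508, so (-323/509) = -1.
Legendre symbol -1 ⇒ 509 is inert.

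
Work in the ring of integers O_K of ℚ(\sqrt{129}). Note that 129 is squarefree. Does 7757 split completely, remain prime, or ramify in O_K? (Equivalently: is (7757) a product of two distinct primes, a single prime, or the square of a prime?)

d = 129 ≡ 1 (mod 4), so O_K = ℤ[(1+√129)/2] and disc(K) = d = 129.
7757 ∤ 129, so 7757 is unramified.
Euler's criterion: 129^3878 mod 7757 = 7756. Thus (129|7757) = -1.
Legendre symbol -1 ⇒ 7757 is inert.

inert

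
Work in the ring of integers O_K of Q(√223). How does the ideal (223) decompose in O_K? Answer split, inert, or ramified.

ramified — (223) = 𝔭²

d = 223 ≡ 3 (mod 4), so O_K = ℤ[√223] and disc(K) = 4d = 892.
Ramification test: 223 | 892. The prime 223 ramifies in K.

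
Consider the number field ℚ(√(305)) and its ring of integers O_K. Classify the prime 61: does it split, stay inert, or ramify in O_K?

d = 305 ≡ 1 (mod 4), so O_K = ℤ[(1+√305)/2] and disc(K) = d = 305.
Ramification test: 61 | 305. The prime 61 ramifies in K.

ramified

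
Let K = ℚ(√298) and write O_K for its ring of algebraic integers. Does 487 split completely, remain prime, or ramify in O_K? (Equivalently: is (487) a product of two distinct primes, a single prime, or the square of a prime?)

inert — (487) stays prime in O_K

d = 298 ≡ 2 (mod 4), so O_K = ℤ[√298] and disc(K) = 4d = 1192.
487 ∤ 1192, so 487 is unramified.
Euler's criterion: 298^243 mod 487 = 486. Thus (298|487) = -1.
Legendre symbol -1 ⇒ 487 is inert.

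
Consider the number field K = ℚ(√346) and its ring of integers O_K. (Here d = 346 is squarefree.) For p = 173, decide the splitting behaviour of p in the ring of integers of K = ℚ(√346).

346 mod 4 = 2, hence disc K = 4·346 = 1384 and O_K = ℤ[√346].
Ramification test: 173 | 1384. The prime 173 ramifies in K.

173 is ramified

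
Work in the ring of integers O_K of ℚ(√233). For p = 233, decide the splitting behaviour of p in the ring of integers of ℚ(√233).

Since 233 ≡ 1 mod 4, the ring of integers is ℤ[(1+√233)/2] with discriminant 233.
disc(K) = 233 = 233·1, so p = 233 is ramified.

233 is ramified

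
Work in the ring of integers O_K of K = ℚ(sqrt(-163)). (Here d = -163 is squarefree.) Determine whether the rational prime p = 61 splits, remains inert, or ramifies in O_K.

splits completely

d = -163 ≡ 1 (mod 4), so O_K = ℤ[(1+√-163)/2] and disc(K) = d = -163.
disc(K) = -163 is not divisible by 61; 61 is unramified.
Euler's criterion: (-163)^30 mod 61 = 1. Thus (-163|61) = 1.
Legendre symbol 1 ⇒ 61 is split.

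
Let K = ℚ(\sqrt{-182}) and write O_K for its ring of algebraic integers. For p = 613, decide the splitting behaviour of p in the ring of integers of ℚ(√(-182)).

d = -182 ≡ 2 (mod 4), so O_K = ℤ[√-182] and disc(K) = 4d = -728.
613 ∤ -728, so 613 is unramified.
(-182/613) = 431^306 mod 613 = 1, giving Legendre symbol 1.
(-182/613) = 1, so 613 splits.

split — (613) = 𝔭₁𝔭₂ with 𝔭₁ ≠ 𝔭₂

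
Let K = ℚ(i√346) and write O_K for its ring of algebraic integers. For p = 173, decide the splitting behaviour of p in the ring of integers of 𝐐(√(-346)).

ramified

Since -346 ≢ 1 mod 4, the ring of integers is ℤ[√-346] with discriminant 4·(-346) = -1384.
disc(K) = -1384 = 173·(-8), so p = 173 is ramified.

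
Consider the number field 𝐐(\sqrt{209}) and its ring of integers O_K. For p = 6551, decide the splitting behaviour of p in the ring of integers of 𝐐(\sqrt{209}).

split

Since 209 ≡ 1 mod 4, the ring of integers is ℤ[(1+√209)/2] with discriminant 209.
Since gcd(6551, 209) = 1 the prime 6551 does not ramify.
Compute (209/6551) via Euler: 209^((6551-1)/2) mod 6551 = 1, so (209/6551) = 1.
(209/6551) = 1, so 6551 splits.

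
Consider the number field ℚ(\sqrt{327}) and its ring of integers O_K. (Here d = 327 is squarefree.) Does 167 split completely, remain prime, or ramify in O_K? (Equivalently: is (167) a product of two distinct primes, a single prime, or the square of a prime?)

d = 327 ≡ 3 (mod 4), so O_K = ℤ[√327] and disc(K) = 4d = 1308.
167 ∤ 1308, so 167 is unramified.
Euler's criterion: 327^83 mod 167 = 166. Thus (327|167) = -1.
d is a non-residue mod p, hence 167 remains inert in O_K.

inert — (167) stays prime in O_K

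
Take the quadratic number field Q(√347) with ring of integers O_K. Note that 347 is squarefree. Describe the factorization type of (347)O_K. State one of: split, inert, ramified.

347 mod 4 = 3, hence disc K = 4·347 = 1388 and O_K = ℤ[√347].
347 divides disc(K) = 1388, so 347 ramifies.

ramified — (347) = 𝔭²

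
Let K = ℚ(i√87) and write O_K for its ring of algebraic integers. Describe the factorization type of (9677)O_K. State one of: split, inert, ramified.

p is inert

Since -87 ≡ 1 mod 4, the ring of integers is ℤ[(1+√-87)/2] with discriminant -87.
disc(K) = -87 is not divisible by 9677; 9677 is unramified.
Legendre symbol by Euler's criterion: (-87/9677) ≡ (-87)^4838 ≡ 9676 (mod 9677), i.e. (-87/9677) = -1.
Legendre symbol -1 ⇒ 9677 is inert.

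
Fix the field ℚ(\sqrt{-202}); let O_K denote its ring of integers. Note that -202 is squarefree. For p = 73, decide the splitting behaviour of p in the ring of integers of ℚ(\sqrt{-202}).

-202 mod 4 = 2, hence disc K = 4·(-202) = -808 and O_K = ℤ[√-202].
disc(K) = -808 is not divisible by 73; 73 is unramified.
Compute (-202/73) via Euler: 17^((73-1)/2) mod 73 = 72, so (-202/73) = -1.
Legendre symbol -1 ⇒ 73 is inert.

inert — (73) stays prime in O_K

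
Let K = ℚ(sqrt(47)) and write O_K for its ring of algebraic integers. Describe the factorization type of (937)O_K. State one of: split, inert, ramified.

937 remains inert

d = 47 ≡ 3 (mod 4), so O_K = ℤ[√47] and disc(K) = 4d = 188.
937 ∤ 188, so 937 is unramified.
Euler's criterion: 47^468 mod 937 = 936. Thus (47|937) = -1.
d is a non-residue mod p, hence 937 remains inert in O_K.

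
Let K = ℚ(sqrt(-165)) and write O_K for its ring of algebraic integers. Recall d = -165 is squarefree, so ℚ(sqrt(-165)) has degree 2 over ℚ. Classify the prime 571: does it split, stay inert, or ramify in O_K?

Since -165 ≢ 1 mod 4, the ring of integers is ℤ[√-165] with discriminant 4·(-165) = -660.
571 ∤ -660, so 571 is unramified.
Legendre symbol by Euler's criterion: (-165/571) ≡ (-165)^285 ≡ 1 (mod 571), i.e. (-165/571) = 1.
(-165/571) = 1, so 571 splits.

splits completely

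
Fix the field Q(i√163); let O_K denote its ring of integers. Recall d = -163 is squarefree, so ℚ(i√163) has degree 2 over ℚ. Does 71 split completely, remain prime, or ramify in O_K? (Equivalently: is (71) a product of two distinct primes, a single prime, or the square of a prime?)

71 splits in O_K

d = -163 ≡ 1 (mod 4), so O_K = ℤ[(1+√-163)/2] and disc(K) = d = -163.
71 ∤ -163, so 71 is unramified.
Euler's criterion: (-163)^35 mod 71 = 1. Thus (-163|71) = 1.
d is a quadratic residue mod p, hence 71 splits in O_K.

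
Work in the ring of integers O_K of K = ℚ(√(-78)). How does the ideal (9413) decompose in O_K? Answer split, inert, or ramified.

split

-78 mod 4 = 2, hence disc K = 4·(-78) = -312 and O_K = ℤ[√-78].
disc(K) = -312 is not divisible by 9413; 9413 is unramified.
(-78/9413) = 9335^4706 mod 9413 = 1, giving Legendre symbol 1.
d is a quadratic residue mod p, hence 9413 splits in O_K.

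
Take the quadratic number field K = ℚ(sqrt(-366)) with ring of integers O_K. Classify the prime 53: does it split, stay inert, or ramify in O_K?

inert

d = -366 ≡ 2 (mod 4), so O_K = ℤ[√-366] and disc(K) = 4d = -1464.
Since gcd(53, -1464) = 1 the prime 53 does not ramify.
Legendre symbol by Euler's criterion: (-366/53) ≡ (-366)^26 ≡ 52 (mod 53), i.e. (-366/53) = -1.
d is a non-residue mod p, hence 53 remains inert in O_K.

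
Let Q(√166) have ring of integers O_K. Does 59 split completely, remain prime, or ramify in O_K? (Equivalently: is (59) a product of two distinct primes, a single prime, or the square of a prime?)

split — (59) = 𝔭₁𝔭₂ with 𝔭₁ ≠ 𝔭₂

Since 166 ≢ 1 mod 4, the ring of integers is ℤ[√166] with discriminant 4·166 = 664.
disc(K) = 664 is not divisible by 59; 59 is unramified.
Compute (166/59) via Euler: 48^((59-1)/2) mod 59 = 1, so (166/59) = 1.
Legendre symbol 1 ⇒ 59 is split.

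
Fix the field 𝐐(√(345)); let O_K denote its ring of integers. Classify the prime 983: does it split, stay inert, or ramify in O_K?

Since 345 ≡ 1 mod 4, the ring of integers is ℤ[(1+√345)/2] with discriminant 345.
Since gcd(983, 345) = 1 the prime 983 does not ramify.
Euler's criterion: 345^491 mod 983 = 982. Thus (345|983) = -1.
(345/983) = -1, so 983 is inert.

983 remains inert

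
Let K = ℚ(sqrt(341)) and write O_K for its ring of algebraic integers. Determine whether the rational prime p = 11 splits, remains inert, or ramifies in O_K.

ramified

d = 341 ≡ 1 (mod 4), so O_K = ℤ[(1+√341)/2] and disc(K) = d = 341.
Ramification test: 11 | 341. The prime 11 ramifies in K.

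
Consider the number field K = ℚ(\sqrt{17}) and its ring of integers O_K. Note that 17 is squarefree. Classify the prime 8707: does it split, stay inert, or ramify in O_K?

inert

d = 17 ≡ 1 (mod 4), so O_K = ℤ[(1+√17)/2] and disc(K) = d = 17.
8707 ∤ 17, so 8707 is unramified.
(17/8707) = 17^4353 mod 8707 = 8706, giving Legendre symbol -1.
d is a non-residue mod p, hence 8707 remains inert in O_K.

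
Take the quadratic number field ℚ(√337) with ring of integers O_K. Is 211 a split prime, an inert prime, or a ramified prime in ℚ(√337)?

d = 337 ≡ 1 (mod 4), so O_K = ℤ[(1+√337)/2] and disc(K) = d = 337.
disc(K) = 337 is not divisible by 211; 211 is unramified.
Legendre symbol by Euler's criterion: (337/211) ≡ 337^105 ≡ 1 (mod 211), i.e. (337/211) = 1.
(337/211) = 1, so 211 splits.

splits completely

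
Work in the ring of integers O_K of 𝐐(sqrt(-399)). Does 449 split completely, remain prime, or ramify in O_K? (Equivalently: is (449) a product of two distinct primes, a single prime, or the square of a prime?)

d = -399 ≡ 1 (mod 4), so O_K = ℤ[(1+√-399)/2] and disc(K) = d = -399.
disc(K) = -399 is not divisible by 449; 449 is unramified.
Legendre symbol by Euler's criterion: (-399/449) ≡ (-399)^224 ≡ 1 (mod 449), i.e. (-399/449) = 1.
d is a quadratic residue mod p, hence 449 splits in O_K.

p splits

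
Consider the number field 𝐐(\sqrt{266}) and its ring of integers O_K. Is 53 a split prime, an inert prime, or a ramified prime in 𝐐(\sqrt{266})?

53 splits in O_K

266 mod 4 = 2, hence disc K = 4·266 = 1064 and O_K = ℤ[√266].
Since gcd(53, 1064) = 1 the prime 53 does not ramify.
Compute (266/53) via Euler: 1^((53-1)/2) mod 53 = 1, so (266/53) = 1.
d is a quadratic residue mod p, hence 53 splits in O_K.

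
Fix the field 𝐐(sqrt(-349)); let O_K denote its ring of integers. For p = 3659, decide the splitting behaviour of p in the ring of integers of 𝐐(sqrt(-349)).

3659 remains inert

d = -349 ≡ 3 (mod 4), so O_K = ℤ[√-349] and disc(K) = 4d = -1396.
Since gcd(3659, -1396) = 1 the prime 3659 does not ramify.
(-349/3659) = 3310^1829 mod 3659 = 3658, giving Legendre symbol -1.
d is a non-residue mod p, hence 3659 remains inert in O_K.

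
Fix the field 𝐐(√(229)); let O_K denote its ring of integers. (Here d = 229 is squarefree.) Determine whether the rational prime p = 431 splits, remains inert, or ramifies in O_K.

splits completely

229 mod 4 = 1, hence disc K = 229 and O_K = ℤ[(1+√229)/2].
Since gcd(431, 229) = 1 the prime 431 does not ramify.
Compute (229/431) via Euler: 229^((431-1)/2) mod 431 = 1, so (229/431) = 1.
Legendre symbol 1 ⇒ 431 is split.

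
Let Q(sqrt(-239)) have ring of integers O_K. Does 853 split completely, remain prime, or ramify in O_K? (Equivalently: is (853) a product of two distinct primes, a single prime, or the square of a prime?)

d = -239 ≡ 1 (mod 4), so O_K = ℤ[(1+√-239)/2] and disc(K) = d = -239.
disc(K) = -239 is not divisible by 853; 853 is unramified.
Compute (-239/853) via Euler: 614^((853-1)/2) mod 853 = 1, so (-239/853) = 1.
Legendre symbol 1 ⇒ 853 is split.

split — (853) = 𝔭₁𝔭₂ with 𝔭₁ ≠ 𝔭₂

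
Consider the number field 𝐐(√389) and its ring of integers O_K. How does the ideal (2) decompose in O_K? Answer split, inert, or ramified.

Since 389 ≡ 1 mod 4, the ring of integers is ℤ[(1+√389)/2] with discriminant 389.
disc(K) = 389 is not divisible by 2; 2 is unramified.
Checking d mod 8: 389 ≡ 5. Hence 2 is inert in O_K.

inert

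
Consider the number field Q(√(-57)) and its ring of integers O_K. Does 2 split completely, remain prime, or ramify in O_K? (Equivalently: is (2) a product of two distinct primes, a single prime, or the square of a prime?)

d = -57 ≡ 3 (mod 4), so O_K = ℤ[√-57] and disc(K) = 4d = -228.
Ramification test: 2 | -228. The prime 2 ramifies in K.

ramified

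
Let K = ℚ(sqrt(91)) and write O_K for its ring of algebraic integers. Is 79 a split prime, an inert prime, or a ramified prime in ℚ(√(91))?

remains prime (inert)

Since 91 ≢ 1 mod 4, the ring of integers is ℤ[√91] with discriminant 4·91 = 364.
Since gcd(79, 364) = 1 the prime 79 does not ramify.
(91/79) = 12^39 mod 79 = 78, giving Legendre symbol -1.
Legendre symbol -1 ⇒ 79 is inert.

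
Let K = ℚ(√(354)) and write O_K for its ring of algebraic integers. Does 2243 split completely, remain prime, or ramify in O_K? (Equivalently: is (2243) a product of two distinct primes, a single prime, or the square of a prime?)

354 mod 4 = 2, hence disc K = 4·354 = 1416 and O_K = ℤ[√354].
disc(K) = 1416 is not divisible by 2243; 2243 is unramified.
Euler's criterion: 354^1121 mod 2243 = 1. Thus (354|2243) = 1.
d is a quadratic residue mod p, hence 2243 splits in O_K.

splits completely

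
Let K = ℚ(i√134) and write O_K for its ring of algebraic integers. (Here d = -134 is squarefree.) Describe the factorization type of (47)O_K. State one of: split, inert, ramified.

47 splits in O_K

Since -134 ≢ 1 mod 4, the ring of integers is ℤ[√-134] with discriminant 4·(-134) = -536.
47 ∤ -536, so 47 is unramified.
Euler's criterion: (-134)^23 mod 47 = 1. Thus (-134|47) = 1.
d is a quadratic residue mod p, hence 47 splits in O_K.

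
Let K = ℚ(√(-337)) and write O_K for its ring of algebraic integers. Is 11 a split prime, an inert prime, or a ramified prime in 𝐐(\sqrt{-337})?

split

d = -337 ≡ 3 (mod 4), so O_K = ℤ[√-337] and disc(K) = 4d = -1348.
disc(K) = -1348 is not divisible by 11; 11 is unramified.
Euler's criterion: (-337)^5 mod 11 = 1. Thus (-337|11) = 1.
d is a quadratic residue mod p, hence 11 splits in O_K.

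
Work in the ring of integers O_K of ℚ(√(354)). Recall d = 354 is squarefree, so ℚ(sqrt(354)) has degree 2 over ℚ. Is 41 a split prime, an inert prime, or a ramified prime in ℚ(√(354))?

inert — (41) stays prime in O_K

d = 354 ≡ 2 (mod 4), so O_K = ℤ[√354] and disc(K) = 4d = 1416.
Since gcd(41, 1416) = 1 the prime 41 does not ramify.
(354/41) = 26^20 mod 41 = 40, giving Legendre symbol -1.
Legendre symbol -1 ⇒ 41 is inert.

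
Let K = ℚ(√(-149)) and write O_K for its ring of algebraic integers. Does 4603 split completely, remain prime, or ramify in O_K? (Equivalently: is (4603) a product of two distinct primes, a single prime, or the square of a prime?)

Since -149 ≢ 1 mod 4, the ring of integers is ℤ[√-149] with discriminant 4·(-149) = -596.
disc(K) = -596 is not divisible by 4603; 4603 is unramified.
(-149/4603) = 4454^2301 mod 4603 = 4602, giving Legendre symbol -1.
d is a non-residue mod p, hence 4603 remains inert in O_K.

inert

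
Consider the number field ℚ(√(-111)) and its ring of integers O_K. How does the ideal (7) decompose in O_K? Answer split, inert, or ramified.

-111 mod 4 = 1, hence disc K = -111 and O_K = ℤ[(1+√-111)/2].
7 ∤ -111, so 7 is unramified.
Compute (-111/7) via Euler: 1^((7-1)/2) mod 7 = 1, so (-111/7) = 1.
d is a quadratic residue mod p, hence 7 splits in O_K.

7 splits in O_K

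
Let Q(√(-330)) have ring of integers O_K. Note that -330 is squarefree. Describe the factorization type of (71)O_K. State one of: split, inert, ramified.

split — (71) = 𝔭₁𝔭₂ with 𝔭₁ ≠ 𝔭₂

-330 mod 4 = 2, hence disc K = 4·(-330) = -1320 and O_K = ℤ[√-330].
71 ∤ -1320, so 71 is unramified.
Legendre symbol by Euler's criterion: (-330/71) ≡ (-330)^35 ≡ 1 (mod 71), i.e. (-330/71) = 1.
Legendre symbol 1 ⇒ 71 is split.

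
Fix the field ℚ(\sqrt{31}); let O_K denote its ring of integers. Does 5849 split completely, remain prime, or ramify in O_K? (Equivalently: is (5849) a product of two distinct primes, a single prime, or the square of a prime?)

Since 31 ≢ 1 mod 4, the ring of integers is ℤ[√31] with discriminant 4·31 = 124.
Since gcd(5849, 124) = 1 the prime 5849 does not ramify.
Legendre symbol by Euler's criterion: (31/5849) ≡ 31^2924 ≡ 5848 (mod 5849), i.e. (31/5849) = -1.
d is a non-residue mod p, hence 5849 remains inert in O_K.

inert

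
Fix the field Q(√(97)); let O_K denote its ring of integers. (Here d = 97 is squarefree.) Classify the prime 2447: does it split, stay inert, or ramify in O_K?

2447 splits in O_K

d = 97 ≡ 1 (mod 4), so O_K = ℤ[(1+√97)/2] and disc(K) = d = 97.
disc(K) = 97 is not divisible by 2447; 2447 is unramified.
Compute (97/2447) via Euler: 97^((2447-1)/2) mod 2447 = 1, so (97/2447) = 1.
Legendre symbol 1 ⇒ 2447 is split.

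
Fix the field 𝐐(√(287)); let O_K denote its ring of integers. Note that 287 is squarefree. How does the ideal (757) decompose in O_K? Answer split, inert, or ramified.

inert — (757) stays prime in O_K

287 mod 4 = 3, hence disc K = 4·287 = 1148 and O_K = ℤ[√287].
Since gcd(757, 1148) = 1 the prime 757 does not ramify.
(287/757) = 287^378 mod 757 = 756, giving Legendre symbol -1.
(287/757) = -1, so 757 is inert.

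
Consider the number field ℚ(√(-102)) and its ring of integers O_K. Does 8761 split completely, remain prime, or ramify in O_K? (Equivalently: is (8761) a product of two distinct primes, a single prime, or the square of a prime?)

d = -102 ≡ 2 (mod 4), so O_K = ℤ[√-102] and disc(K) = 4d = -408.
Since gcd(8761, -408) = 1 the prime 8761 does not ramify.
Euler's criterion: (-102)^4380 mod 8761 = 8760. Thus (-102|8761) = -1.
Legendre symbol -1 ⇒ 8761 is inert.

8761 remains inert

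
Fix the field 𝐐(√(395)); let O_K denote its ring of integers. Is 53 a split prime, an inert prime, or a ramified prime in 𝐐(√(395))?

split — (53) = 𝔭₁𝔭₂ with 𝔭₁ ≠ 𝔭₂

395 mod 4 = 3, hence disc K = 4·395 = 1580 and O_K = ℤ[√395].
53 ∤ 1580, so 53 is unramified.
(395/53) = 24^26 mod 53 = 1, giving Legendre symbol 1.
Legendre symbol 1 ⇒ 53 is split.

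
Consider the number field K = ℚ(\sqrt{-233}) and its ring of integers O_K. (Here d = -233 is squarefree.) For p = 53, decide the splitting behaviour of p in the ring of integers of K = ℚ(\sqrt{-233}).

-233 mod 4 = 3, hence disc K = 4·(-233) = -932 and O_K = ℤ[√-233].
Since gcd(53, -932) = 1 the prime 53 does not ramify.
Legendre symbol by Euler's criterion: (-233/53) ≡ (-233)^26 ≡ 52 (mod 53), i.e. (-233/53) = -1.
d is a non-residue mod p, hence 53 remains inert in O_K.

remains prime (inert)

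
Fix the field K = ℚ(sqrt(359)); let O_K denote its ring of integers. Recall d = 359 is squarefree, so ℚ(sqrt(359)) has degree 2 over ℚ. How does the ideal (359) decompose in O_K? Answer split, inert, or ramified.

359 is ramified

Since 359 ≢ 1 mod 4, the ring of integers is ℤ[√359] with discriminant 4·359 = 1436.
359 divides disc(K) = 1436, so 359 ramifies.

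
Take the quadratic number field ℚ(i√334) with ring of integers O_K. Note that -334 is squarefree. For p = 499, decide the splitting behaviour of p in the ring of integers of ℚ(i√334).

p splits

-334 mod 4 = 2, hence disc K = 4·(-334) = -1336 and O_K = ℤ[√-334].
499 ∤ -1336, so 499 is unramified.
Compute (-334/499) via Euler: 165^((499-1)/2) mod 499 = 1, so (-334/499) = 1.
(-334/499) = 1, so 499 splits.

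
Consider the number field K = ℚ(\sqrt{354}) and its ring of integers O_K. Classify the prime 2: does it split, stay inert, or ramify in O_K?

354 mod 4 = 2, hence disc K = 4·354 = 1416 and O_K = ℤ[√354].
disc(K) = 1416 = 2·708, so p = 2 is ramified.

ramified — (2) = 𝔭²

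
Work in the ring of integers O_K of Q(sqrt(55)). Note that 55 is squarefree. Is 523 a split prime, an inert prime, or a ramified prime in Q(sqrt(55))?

inert — (523) stays prime in O_K

55 mod 4 = 3, hence disc K = 4·55 = 220 and O_K = ℤ[√55].
523 ∤ 220, so 523 is unramified.
Euler's criterion: 55^261 mod 523 = 522. Thus (55|523) = -1.
Legendre symbol -1 ⇒ 523 is inert.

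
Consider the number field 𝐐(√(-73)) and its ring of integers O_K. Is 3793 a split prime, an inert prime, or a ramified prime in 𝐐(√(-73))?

3793 splits in O_K

Since -73 ≢ 1 mod 4, the ring of integers is ℤ[√-73] with discriminant 4·(-73) = -292.
Since gcd(3793, -292) = 1 the prime 3793 does not ramify.
Euler's criterion: (-73)^1896 mod 3793 = 1. Thus (-73|3793) = 1.
(-73/3793) = 1, so 3793 splits.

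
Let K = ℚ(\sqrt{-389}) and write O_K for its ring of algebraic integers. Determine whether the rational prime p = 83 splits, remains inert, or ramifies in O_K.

-389 mod 4 = 3, hence disc K = 4·(-389) = -1556 and O_K = ℤ[√-389].
83 ∤ -1556, so 83 is unramified.
(-389/83) = 26^41 mod 83 = 1, giving Legendre symbol 1.
d is a quadratic residue mod p, hence 83 splits in O_K.

splits completely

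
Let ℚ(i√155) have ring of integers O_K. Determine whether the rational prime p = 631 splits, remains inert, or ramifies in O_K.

remains prime (inert)

-155 mod 4 = 1, hence disc K = -155 and O_K = ℤ[(1+√-155)/2].
631 ∤ -155, so 631 is unramified.
(-155/631) = 476^315 mod 631 = 630, giving Legendre symbol -1.
d is a non-residue mod p, hence 631 remains inert in O_K.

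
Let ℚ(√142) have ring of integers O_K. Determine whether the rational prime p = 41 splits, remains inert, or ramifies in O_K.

Since 142 ≢ 1 mod 4, the ring of integers is ℤ[√142] with discriminant 4·142 = 568.
Since gcd(41, 568) = 1 the prime 41 does not ramify.
Euler's criterion: 142^20 mod 41 = 40. Thus (142|41) = -1.
Legendre symbol -1 ⇒ 41 is inert.

inert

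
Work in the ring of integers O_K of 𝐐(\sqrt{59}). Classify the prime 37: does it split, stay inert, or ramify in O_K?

d = 59 ≡ 3 (mod 4), so O_K = ℤ[√59] and disc(K) = 4d = 236.
37 ∤ 236, so 37 is unramified.
Legendre symbol by Euler's criterion: (59/37) ≡ 59^18 ≡ 36 (mod 37), i.e. (59/37) = -1.
(59/37) = -1, so 37 is inert.

37 remains inert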